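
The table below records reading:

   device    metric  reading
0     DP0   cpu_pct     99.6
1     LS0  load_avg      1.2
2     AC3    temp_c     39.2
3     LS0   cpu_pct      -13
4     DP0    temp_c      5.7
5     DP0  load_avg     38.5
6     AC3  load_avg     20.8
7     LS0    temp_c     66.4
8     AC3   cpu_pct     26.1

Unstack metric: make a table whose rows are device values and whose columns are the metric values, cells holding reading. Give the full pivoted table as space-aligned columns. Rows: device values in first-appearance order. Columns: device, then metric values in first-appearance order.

Columns: device plus the 3 distinct metric values (cpu_pct, load_avg, temp_c).
For example, row DP0 column cpu_pct takes reading=99.6 from the long row (DP0, cpu_pct).

device  cpu_pct  load_avg  temp_c
DP0     99.6     38.5      5.7   
LS0     -13      1.2       66.4  
AC3     26.1     20.8      39.2  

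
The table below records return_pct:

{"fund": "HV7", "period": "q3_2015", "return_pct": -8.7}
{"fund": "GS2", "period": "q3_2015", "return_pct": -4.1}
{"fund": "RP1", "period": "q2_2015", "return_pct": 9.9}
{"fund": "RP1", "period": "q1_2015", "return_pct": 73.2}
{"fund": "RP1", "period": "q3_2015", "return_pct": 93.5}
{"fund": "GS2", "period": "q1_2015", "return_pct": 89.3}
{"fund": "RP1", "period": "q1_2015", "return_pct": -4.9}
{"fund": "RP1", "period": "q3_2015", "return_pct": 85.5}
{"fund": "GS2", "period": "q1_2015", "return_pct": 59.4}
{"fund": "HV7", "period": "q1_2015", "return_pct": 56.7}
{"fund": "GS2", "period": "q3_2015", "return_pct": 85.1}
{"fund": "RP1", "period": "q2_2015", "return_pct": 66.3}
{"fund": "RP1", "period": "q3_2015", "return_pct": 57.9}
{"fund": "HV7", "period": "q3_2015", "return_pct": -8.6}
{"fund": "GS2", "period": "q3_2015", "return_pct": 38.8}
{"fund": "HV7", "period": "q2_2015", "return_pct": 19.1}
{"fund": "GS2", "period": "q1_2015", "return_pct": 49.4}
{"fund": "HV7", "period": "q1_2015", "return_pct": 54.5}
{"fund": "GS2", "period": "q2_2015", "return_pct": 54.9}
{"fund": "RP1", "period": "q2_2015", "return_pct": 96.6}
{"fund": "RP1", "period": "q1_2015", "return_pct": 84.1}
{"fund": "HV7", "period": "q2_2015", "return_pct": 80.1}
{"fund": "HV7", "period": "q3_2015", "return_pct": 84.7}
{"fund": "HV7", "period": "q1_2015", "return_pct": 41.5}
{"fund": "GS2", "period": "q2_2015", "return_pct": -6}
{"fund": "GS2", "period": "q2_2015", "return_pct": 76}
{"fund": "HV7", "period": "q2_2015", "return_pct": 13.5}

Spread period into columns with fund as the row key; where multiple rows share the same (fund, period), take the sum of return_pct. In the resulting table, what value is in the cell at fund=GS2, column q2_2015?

Rows with fund=GS2 and period=q2_2015: return_pct values are 54.9, -6, 76.
54.9 + -6 + 76 = 124.9.

124.9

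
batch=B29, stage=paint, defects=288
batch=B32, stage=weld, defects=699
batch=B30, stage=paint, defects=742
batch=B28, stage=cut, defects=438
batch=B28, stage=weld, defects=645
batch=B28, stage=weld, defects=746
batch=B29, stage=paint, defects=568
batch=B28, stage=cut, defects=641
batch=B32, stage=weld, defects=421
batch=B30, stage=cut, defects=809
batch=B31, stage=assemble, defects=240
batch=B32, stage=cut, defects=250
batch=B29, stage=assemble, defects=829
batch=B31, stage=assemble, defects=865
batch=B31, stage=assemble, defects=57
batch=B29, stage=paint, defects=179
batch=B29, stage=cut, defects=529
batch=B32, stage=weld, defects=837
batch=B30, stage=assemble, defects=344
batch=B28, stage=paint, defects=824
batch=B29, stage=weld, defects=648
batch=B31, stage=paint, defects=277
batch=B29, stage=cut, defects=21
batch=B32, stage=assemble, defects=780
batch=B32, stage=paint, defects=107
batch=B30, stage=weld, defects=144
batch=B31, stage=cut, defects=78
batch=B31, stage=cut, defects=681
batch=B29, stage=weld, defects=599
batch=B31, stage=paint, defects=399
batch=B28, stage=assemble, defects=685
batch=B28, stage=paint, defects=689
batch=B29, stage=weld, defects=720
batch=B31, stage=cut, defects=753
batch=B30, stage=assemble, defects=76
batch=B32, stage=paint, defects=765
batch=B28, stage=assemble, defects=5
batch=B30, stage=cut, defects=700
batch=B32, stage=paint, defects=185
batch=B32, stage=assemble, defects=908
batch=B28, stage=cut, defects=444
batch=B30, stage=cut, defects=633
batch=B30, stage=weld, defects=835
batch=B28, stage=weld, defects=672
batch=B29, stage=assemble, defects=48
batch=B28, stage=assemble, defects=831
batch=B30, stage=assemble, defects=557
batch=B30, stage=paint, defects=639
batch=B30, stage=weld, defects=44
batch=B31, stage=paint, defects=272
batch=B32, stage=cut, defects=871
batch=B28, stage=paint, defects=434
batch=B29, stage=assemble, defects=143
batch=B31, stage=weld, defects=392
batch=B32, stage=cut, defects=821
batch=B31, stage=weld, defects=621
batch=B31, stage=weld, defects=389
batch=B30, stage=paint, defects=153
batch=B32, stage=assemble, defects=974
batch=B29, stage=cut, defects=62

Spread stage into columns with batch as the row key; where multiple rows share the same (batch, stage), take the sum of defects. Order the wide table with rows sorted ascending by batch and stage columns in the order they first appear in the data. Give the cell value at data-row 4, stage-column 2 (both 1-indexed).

With rows sorted ascending by batch, row 4 is batch=B31. stage columns in first-appearance order: paint, weld, cut, assemble; column 2 is weld.
Long rows with batch=B31, stage=weld: 392 + 621 + 389 = 1402.

1402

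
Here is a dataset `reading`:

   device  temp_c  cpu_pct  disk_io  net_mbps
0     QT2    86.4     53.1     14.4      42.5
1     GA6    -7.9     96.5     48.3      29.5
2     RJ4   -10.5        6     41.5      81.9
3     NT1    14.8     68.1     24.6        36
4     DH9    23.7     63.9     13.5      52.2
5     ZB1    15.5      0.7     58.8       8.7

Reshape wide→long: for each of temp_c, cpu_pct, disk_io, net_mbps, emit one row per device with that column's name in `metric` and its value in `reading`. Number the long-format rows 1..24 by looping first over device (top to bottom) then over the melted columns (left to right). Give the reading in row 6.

96.5

24 rows total (6 × 4). Row 6: index ⌊(6-1)/4⌋ = 1 into device → GA6; (6-1) mod 4 = 1 into the melted columns → cpu_pct.
So row 6 is (GA6, cpu_pct, 96.5); reading = 96.5.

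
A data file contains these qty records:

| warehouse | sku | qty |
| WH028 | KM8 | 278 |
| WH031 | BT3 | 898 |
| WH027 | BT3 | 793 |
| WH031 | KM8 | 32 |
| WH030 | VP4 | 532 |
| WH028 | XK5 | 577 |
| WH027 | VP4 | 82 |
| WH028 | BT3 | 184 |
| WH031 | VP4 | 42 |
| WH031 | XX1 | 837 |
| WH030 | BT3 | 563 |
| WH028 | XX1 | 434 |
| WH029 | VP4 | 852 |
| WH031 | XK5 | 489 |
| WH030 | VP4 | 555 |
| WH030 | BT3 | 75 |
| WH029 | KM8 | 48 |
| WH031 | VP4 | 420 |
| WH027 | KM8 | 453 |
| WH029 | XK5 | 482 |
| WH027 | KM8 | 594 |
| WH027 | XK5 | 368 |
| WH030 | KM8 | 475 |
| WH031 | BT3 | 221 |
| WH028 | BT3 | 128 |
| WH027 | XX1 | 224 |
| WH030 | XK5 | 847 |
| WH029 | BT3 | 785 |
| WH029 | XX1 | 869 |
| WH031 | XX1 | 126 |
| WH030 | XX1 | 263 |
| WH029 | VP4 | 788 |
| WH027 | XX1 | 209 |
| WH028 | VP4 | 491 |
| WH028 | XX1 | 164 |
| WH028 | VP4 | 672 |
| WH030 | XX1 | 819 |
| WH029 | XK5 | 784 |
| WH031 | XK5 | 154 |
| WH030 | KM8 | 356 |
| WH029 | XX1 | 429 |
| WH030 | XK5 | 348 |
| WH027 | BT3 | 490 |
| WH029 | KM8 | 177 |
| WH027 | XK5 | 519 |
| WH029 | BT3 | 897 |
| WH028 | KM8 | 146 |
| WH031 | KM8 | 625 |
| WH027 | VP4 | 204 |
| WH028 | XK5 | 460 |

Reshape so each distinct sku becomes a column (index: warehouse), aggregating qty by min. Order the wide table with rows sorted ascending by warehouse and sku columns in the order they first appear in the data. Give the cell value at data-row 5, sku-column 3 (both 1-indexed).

With rows sorted ascending by warehouse, row 5 is warehouse=WH031. sku columns in first-appearance order: KM8, BT3, VP4, XK5, XX1; column 3 is VP4.
Long rows with warehouse=WH031, sku=VP4: min(42, 420) = 42.

42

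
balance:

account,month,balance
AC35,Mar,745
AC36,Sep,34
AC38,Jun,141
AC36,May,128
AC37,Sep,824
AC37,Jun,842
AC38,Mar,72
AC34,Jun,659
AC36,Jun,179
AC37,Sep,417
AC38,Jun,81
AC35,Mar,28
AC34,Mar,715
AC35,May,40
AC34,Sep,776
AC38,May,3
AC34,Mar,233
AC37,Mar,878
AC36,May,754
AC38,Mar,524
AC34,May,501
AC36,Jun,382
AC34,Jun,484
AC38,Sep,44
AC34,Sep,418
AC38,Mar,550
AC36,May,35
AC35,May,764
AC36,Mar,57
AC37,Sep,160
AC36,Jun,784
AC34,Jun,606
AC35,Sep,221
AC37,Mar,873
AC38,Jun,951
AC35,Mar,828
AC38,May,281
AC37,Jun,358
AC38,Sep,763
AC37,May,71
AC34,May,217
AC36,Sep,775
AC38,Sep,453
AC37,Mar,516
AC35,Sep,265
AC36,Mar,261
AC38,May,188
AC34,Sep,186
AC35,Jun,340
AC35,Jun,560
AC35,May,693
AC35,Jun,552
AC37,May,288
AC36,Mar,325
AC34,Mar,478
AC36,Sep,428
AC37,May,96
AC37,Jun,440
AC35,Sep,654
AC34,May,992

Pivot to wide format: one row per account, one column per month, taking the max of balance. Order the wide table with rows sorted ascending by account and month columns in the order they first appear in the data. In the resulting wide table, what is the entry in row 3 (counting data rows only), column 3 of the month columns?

784

With rows sorted ascending by account, row 3 is account=AC36. month columns in first-appearance order: Mar, Sep, Jun, May; column 3 is Jun.
Long rows with account=AC36, month=Jun: max(179, 382, 784) = 784.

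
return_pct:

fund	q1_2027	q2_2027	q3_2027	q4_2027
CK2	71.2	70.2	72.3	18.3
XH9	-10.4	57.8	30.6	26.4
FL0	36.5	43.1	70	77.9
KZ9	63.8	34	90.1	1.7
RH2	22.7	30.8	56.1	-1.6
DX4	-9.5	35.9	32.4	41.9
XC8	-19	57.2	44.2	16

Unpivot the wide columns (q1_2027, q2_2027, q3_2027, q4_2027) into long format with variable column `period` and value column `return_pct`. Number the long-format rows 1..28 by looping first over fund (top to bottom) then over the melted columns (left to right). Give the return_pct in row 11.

70

28 rows total (7 × 4). Row 11: index ⌊(11-1)/4⌋ = 2 into fund → FL0; (11-1) mod 4 = 2 into the melted columns → q3_2027.
So row 11 is (FL0, q3_2027, 70); return_pct = 70.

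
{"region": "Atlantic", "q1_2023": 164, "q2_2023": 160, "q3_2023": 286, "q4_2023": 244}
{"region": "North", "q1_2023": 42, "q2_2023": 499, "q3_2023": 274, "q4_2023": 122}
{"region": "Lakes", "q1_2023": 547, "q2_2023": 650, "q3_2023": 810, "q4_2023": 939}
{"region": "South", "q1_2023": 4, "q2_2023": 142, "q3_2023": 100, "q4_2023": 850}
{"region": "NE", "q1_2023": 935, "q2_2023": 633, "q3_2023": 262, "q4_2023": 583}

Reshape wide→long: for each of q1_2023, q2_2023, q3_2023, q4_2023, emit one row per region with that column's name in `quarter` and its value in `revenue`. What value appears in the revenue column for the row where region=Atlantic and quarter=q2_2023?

Unpivoting turns each (region, wide-column) pair into one long row.
The wide cell at row Atlantic, column q2_2023 holds 160, so the long row (Atlantic, q2_2023) has revenue=160.

160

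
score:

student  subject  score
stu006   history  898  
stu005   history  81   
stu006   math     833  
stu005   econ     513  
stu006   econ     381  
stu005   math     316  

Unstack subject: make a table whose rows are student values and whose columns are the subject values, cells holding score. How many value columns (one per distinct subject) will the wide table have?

3

3 distinct subject values: econ, math, history.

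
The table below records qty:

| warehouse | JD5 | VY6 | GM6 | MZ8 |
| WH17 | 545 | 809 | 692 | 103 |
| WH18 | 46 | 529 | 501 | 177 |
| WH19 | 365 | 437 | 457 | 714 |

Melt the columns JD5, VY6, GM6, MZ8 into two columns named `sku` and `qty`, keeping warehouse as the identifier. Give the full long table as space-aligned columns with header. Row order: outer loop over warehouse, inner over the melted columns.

warehouse  sku  qty
WH17       JD5  545
WH17       VY6  809
WH17       GM6  692
WH17       MZ8  103
WH18       JD5  46 
WH18       VY6  529
WH18       GM6  501
WH18       MZ8  177
WH19       JD5  365
WH19       VY6  437
WH19       GM6  457
WH19       MZ8  714

Each (warehouse, column) pair becomes one row: 3 × 4 = 12 rows.
For example, (WH17, JD5) → qty=545.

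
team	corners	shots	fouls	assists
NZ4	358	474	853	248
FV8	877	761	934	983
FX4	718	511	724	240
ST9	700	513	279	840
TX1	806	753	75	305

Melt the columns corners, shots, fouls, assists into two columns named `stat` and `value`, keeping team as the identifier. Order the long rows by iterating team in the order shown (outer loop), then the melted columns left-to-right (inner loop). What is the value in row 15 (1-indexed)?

279

20 rows total (5 × 4). Row 15: index ⌊(15-1)/4⌋ = 3 into team → ST9; (15-1) mod 4 = 2 into the melted columns → fouls.
So row 15 is (ST9, fouls, 279); value = 279.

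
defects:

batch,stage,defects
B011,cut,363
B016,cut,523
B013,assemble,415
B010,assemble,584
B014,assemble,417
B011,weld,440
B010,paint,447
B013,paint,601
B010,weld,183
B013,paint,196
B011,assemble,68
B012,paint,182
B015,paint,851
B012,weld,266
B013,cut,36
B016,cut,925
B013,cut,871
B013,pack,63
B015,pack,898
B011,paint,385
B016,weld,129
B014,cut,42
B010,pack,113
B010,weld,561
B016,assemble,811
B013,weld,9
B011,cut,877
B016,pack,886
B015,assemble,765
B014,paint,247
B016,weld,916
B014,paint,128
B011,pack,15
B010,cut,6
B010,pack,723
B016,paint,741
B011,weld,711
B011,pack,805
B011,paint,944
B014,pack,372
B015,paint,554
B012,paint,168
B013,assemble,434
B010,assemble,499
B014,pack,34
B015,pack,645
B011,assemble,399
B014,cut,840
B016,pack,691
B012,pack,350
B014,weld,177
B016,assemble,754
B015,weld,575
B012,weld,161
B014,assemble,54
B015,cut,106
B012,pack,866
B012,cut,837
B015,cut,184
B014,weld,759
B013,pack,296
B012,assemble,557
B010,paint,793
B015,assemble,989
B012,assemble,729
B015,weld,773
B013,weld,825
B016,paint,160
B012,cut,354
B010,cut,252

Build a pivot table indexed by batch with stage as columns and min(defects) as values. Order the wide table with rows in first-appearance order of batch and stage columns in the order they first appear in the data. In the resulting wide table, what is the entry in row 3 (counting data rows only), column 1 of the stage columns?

With rows in first-appearance order of batch, row 3 is batch=B013. stage columns in first-appearance order: cut, assemble, weld, paint, pack; column 1 is cut.
Long rows with batch=B013, stage=cut: min(36, 871) = 36.

36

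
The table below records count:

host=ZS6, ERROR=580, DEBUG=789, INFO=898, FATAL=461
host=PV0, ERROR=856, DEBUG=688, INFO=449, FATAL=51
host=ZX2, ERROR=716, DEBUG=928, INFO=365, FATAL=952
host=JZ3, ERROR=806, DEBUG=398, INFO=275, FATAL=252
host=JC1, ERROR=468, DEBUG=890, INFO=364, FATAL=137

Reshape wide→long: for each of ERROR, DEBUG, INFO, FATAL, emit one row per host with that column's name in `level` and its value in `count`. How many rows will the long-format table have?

20

5 host values × 4 melted columns = 20 rows.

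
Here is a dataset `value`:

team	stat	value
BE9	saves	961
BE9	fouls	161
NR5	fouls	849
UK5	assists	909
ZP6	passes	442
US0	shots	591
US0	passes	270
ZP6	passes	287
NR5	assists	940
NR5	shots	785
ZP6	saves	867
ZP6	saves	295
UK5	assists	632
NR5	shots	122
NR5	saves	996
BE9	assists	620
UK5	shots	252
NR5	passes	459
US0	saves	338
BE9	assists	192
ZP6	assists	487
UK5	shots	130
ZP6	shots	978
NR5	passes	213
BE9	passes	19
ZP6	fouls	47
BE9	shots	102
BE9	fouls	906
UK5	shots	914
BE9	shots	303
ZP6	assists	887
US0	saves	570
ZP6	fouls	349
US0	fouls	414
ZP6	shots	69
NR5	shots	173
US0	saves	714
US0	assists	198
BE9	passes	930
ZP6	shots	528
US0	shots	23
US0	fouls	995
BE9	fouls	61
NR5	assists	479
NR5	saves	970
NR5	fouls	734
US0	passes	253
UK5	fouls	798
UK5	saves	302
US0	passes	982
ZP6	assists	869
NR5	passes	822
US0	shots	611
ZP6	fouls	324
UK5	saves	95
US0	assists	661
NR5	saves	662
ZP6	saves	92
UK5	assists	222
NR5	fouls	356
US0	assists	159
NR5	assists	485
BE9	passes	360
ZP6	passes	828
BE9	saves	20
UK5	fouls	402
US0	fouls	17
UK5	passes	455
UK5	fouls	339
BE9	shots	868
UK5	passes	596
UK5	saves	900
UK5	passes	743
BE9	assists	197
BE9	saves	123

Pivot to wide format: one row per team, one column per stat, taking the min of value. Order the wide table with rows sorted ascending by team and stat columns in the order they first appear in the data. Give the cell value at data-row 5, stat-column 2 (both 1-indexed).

47

With rows sorted ascending by team, row 5 is team=ZP6. stat columns in first-appearance order: saves, fouls, assists, passes, shots; column 2 is fouls.
Long rows with team=ZP6, stat=fouls: min(47, 349, 324) = 47.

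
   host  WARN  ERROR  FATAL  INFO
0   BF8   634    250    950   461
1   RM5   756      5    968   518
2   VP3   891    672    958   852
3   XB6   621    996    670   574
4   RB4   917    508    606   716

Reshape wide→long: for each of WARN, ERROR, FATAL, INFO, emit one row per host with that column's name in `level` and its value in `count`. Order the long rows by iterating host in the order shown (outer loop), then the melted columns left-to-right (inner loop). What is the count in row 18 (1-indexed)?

508

20 rows total (5 × 4). Row 18: index ⌊(18-1)/4⌋ = 4 into host → RB4; (18-1) mod 4 = 1 into the melted columns → ERROR.
So row 18 is (RB4, ERROR, 508); count = 508.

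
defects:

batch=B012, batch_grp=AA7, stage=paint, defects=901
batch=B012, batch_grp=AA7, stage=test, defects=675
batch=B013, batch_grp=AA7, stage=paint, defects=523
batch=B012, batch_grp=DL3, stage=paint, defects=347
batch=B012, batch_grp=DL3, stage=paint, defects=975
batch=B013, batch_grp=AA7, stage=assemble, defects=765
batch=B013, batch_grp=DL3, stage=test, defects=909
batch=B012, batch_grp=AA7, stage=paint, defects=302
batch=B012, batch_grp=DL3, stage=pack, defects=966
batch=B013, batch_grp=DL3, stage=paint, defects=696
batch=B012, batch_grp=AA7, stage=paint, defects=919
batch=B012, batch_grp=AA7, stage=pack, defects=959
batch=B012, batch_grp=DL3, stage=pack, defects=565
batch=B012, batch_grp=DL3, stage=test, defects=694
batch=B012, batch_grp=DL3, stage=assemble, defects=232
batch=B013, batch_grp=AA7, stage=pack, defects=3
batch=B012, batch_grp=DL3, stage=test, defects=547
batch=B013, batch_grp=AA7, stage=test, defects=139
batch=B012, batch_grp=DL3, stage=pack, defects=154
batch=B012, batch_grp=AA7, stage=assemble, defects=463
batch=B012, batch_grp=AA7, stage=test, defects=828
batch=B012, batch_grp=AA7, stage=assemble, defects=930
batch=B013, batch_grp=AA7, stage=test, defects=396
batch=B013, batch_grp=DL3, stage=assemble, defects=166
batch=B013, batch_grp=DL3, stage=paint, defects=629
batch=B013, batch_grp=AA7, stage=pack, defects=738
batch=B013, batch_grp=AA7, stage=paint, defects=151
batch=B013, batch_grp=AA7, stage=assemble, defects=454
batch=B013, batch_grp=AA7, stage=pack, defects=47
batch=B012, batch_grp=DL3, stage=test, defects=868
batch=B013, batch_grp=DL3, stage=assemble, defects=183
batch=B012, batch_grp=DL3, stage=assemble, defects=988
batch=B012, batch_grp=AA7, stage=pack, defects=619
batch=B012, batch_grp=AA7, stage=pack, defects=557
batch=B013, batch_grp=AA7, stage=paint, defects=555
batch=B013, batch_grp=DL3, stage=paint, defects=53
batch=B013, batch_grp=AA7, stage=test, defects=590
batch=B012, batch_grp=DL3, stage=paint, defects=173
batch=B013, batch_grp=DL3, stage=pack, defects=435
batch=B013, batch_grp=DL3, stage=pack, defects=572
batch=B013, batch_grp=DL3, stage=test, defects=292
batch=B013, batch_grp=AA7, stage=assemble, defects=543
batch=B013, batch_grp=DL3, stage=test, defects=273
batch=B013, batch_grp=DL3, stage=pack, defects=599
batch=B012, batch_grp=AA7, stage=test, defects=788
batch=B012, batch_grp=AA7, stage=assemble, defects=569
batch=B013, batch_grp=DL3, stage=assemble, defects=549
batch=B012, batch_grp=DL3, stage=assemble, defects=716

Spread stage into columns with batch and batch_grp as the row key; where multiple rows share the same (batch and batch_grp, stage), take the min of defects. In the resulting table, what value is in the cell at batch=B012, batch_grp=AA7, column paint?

Rows with batch=B012, batch_grp=AA7 and stage=paint: defects values are 901, 302, 919.
min(901, 302, 919) = 302.

302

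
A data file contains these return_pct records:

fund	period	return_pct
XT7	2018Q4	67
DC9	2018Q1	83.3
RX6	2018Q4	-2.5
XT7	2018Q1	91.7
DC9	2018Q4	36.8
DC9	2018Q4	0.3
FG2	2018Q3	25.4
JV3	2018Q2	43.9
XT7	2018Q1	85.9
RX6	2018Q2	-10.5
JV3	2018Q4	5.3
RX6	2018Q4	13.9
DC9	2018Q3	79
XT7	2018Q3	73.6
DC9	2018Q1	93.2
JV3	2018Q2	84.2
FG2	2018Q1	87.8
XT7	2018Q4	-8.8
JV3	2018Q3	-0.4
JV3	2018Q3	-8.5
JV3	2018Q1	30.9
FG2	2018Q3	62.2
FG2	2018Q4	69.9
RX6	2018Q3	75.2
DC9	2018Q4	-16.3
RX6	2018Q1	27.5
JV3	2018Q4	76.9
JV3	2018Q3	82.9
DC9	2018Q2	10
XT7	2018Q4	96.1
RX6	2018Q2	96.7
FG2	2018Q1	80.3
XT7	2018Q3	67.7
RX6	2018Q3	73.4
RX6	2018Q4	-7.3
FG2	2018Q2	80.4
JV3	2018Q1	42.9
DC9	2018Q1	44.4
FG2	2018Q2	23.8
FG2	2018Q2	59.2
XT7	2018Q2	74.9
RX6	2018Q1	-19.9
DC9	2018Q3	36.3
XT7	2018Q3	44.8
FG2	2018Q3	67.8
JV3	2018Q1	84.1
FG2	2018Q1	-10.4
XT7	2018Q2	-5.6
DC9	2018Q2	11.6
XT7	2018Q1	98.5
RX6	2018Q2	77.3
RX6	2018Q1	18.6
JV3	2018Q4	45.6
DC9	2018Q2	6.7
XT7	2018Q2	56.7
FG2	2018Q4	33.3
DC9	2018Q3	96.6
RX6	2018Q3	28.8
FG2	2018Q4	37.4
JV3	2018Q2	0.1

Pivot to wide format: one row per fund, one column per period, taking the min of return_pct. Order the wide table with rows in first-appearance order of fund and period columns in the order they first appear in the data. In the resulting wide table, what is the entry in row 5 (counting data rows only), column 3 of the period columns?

With rows in first-appearance order of fund, row 5 is fund=JV3. period columns in first-appearance order: 2018Q4, 2018Q1, 2018Q3, 2018Q2; column 3 is 2018Q3.
Long rows with fund=JV3, period=2018Q3: min(-0.4, -8.5, 82.9) = -8.5.

-8.5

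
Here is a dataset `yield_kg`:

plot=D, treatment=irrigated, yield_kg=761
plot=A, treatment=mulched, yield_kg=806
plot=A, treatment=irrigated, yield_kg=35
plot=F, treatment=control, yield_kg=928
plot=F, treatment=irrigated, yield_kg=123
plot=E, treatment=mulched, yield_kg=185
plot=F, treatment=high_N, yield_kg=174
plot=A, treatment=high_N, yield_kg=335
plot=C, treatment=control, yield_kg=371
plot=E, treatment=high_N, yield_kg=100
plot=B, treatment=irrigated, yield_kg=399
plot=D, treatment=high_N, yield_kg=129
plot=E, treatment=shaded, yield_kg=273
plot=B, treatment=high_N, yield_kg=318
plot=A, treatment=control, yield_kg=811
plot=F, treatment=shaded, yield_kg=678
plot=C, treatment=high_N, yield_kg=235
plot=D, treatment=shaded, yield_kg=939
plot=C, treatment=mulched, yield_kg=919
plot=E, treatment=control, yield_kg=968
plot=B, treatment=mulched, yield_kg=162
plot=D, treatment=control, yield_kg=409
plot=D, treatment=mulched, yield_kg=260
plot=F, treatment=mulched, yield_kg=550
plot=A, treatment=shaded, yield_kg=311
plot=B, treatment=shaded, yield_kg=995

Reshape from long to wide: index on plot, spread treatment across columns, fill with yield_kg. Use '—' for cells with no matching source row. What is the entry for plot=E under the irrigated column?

—

No long-format row has plot=E and treatment=irrigated, so the cell is —.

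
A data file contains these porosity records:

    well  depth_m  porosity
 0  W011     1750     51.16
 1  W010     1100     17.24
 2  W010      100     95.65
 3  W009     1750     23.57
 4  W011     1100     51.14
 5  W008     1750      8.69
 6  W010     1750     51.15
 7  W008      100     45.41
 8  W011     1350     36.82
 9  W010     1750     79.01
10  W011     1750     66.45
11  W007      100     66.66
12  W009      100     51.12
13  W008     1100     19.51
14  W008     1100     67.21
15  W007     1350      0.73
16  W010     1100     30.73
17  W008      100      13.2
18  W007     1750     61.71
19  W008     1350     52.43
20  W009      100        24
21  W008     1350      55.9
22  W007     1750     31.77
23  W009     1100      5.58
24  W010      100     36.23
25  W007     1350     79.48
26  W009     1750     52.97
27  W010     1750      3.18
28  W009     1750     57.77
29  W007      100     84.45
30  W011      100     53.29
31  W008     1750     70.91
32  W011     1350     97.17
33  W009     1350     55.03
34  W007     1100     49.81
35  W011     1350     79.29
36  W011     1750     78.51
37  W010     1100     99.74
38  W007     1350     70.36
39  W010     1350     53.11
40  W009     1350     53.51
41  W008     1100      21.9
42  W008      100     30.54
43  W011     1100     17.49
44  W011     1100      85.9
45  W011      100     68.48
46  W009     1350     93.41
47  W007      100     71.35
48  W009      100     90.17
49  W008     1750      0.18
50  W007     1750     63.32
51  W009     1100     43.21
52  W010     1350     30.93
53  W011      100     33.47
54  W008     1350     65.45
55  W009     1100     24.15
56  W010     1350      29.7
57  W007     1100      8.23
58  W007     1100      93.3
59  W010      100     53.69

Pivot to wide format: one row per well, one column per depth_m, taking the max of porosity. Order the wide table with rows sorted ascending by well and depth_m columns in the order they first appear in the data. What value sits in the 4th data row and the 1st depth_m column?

79.01

With rows sorted ascending by well, row 4 is well=W010. depth_m columns in first-appearance order: 1750, 1100, 100, 1350; column 1 is 1750.
Long rows with well=W010, depth_m=1750: max(51.15, 79.01, 3.18) = 79.01.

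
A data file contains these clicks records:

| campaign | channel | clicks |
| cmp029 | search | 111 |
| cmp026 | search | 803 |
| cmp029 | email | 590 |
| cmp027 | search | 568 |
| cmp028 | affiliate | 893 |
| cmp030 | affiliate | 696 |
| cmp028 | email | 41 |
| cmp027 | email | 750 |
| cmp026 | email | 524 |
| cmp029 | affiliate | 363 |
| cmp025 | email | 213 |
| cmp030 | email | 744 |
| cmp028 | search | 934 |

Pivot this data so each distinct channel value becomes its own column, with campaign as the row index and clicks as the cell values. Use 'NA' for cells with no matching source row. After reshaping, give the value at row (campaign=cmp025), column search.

NA

No long-format row has campaign=cmp025 and channel=search, so the cell is NA.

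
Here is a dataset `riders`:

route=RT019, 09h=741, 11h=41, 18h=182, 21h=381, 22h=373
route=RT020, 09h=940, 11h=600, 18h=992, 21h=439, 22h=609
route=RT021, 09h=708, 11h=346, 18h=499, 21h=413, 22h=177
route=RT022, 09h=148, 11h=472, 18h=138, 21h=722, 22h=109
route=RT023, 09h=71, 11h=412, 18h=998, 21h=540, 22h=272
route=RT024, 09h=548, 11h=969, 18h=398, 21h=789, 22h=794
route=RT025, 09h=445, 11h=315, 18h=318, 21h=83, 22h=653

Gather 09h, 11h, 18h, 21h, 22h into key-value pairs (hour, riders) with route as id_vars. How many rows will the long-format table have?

35

7 route values × 5 melted columns = 35 rows.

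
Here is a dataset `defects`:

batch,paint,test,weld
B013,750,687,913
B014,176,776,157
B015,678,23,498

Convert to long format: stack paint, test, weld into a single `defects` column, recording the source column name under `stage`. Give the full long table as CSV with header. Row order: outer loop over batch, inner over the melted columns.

batch,stage,defects
B013,paint,750
B013,test,687
B013,weld,913
B014,paint,176
B014,test,776
B014,weld,157
B015,paint,678
B015,test,23
B015,weld,498

Each (batch, column) pair becomes one row: 3 × 3 = 9 rows.
For example, (B013, paint) → defects=750.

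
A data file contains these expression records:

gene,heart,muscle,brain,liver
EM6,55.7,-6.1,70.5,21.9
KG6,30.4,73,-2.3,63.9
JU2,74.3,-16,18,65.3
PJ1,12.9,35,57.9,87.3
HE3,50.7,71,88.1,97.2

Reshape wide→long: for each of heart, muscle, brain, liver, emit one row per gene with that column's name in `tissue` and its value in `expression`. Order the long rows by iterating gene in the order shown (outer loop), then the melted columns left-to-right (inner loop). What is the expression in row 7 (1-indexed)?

-2.3

20 rows total (5 × 4). Row 7: index ⌊(7-1)/4⌋ = 1 into gene → KG6; (7-1) mod 4 = 2 into the melted columns → brain.
So row 7 is (KG6, brain, -2.3); expression = -2.3.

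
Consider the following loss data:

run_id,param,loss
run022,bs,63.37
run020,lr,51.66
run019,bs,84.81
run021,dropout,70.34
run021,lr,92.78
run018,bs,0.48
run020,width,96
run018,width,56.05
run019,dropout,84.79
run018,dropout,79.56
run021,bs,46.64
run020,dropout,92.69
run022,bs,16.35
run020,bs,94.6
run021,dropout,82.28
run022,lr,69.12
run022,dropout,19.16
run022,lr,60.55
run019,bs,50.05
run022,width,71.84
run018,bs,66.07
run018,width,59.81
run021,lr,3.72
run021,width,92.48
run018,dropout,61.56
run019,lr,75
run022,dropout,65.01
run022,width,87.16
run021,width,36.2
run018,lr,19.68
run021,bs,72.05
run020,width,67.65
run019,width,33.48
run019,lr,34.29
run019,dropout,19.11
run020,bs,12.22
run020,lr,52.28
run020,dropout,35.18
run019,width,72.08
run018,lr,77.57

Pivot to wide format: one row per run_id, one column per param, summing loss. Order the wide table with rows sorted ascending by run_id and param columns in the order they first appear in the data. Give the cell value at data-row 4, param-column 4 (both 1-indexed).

128.68

With rows sorted ascending by run_id, row 4 is run_id=run021. param columns in first-appearance order: bs, lr, dropout, width; column 4 is width.
Long rows with run_id=run021, param=width: 92.48 + 36.2 = 128.68.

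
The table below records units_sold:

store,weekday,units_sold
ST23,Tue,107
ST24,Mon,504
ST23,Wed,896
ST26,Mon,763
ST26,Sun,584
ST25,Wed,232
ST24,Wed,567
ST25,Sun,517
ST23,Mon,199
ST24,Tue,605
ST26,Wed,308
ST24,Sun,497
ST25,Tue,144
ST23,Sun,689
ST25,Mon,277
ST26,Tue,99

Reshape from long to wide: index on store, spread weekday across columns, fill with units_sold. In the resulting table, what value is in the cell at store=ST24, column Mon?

Wide layout: rows indexed by store, columns are the 4 distinct weekday values (Tue, Mon, Wed, Sun).
Cell (store=ST24, weekday=Mon) draws from the long row where store=ST24 and weekday=Mon, which has units_sold=504.

504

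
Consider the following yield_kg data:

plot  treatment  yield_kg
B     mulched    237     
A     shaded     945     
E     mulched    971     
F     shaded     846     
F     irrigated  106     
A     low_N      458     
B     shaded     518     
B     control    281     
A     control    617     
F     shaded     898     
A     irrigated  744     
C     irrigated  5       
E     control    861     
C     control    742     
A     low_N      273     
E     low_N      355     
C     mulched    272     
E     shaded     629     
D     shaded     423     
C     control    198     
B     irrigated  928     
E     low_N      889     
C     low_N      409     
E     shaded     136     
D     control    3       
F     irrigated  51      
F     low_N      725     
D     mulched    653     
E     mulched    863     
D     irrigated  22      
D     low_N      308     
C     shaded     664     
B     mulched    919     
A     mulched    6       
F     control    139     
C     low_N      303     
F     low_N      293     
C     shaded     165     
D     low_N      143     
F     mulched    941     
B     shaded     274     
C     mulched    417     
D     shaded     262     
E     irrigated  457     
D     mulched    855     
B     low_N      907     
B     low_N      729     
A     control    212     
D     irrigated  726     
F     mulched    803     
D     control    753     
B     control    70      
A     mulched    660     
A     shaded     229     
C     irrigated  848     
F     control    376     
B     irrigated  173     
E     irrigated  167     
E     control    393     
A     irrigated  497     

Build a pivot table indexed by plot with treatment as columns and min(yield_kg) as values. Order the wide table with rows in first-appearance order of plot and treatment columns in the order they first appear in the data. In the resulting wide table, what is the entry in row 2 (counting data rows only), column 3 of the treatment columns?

With rows in first-appearance order of plot, row 2 is plot=A. treatment columns in first-appearance order: mulched, shaded, irrigated, low_N, control; column 3 is irrigated.
Long rows with plot=A, treatment=irrigated: min(744, 497) = 497.

497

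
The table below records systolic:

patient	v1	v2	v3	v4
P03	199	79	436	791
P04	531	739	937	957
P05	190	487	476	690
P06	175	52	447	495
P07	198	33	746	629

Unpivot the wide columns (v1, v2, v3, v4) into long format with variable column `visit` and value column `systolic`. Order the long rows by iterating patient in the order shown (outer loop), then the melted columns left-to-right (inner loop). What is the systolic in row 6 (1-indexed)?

20 rows total (5 × 4). Row 6: index ⌊(6-1)/4⌋ = 1 into patient → P04; (6-1) mod 4 = 1 into the melted columns → v2.
So row 6 is (P04, v2, 739); systolic = 739.

739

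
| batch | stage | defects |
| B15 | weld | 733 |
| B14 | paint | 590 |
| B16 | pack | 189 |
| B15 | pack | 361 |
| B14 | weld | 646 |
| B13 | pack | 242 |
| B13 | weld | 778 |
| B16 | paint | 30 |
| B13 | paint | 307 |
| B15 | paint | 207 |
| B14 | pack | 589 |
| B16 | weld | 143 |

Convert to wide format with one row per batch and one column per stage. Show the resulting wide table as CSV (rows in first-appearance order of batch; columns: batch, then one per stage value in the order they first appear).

batch,weld,paint,pack
B15,733,207,361
B14,646,590,589
B16,143,30,189
B13,778,307,242

Columns: batch plus the 3 distinct stage values (weld, paint, pack).
For example, row B15 column weld takes defects=733 from the long row (B15, weld).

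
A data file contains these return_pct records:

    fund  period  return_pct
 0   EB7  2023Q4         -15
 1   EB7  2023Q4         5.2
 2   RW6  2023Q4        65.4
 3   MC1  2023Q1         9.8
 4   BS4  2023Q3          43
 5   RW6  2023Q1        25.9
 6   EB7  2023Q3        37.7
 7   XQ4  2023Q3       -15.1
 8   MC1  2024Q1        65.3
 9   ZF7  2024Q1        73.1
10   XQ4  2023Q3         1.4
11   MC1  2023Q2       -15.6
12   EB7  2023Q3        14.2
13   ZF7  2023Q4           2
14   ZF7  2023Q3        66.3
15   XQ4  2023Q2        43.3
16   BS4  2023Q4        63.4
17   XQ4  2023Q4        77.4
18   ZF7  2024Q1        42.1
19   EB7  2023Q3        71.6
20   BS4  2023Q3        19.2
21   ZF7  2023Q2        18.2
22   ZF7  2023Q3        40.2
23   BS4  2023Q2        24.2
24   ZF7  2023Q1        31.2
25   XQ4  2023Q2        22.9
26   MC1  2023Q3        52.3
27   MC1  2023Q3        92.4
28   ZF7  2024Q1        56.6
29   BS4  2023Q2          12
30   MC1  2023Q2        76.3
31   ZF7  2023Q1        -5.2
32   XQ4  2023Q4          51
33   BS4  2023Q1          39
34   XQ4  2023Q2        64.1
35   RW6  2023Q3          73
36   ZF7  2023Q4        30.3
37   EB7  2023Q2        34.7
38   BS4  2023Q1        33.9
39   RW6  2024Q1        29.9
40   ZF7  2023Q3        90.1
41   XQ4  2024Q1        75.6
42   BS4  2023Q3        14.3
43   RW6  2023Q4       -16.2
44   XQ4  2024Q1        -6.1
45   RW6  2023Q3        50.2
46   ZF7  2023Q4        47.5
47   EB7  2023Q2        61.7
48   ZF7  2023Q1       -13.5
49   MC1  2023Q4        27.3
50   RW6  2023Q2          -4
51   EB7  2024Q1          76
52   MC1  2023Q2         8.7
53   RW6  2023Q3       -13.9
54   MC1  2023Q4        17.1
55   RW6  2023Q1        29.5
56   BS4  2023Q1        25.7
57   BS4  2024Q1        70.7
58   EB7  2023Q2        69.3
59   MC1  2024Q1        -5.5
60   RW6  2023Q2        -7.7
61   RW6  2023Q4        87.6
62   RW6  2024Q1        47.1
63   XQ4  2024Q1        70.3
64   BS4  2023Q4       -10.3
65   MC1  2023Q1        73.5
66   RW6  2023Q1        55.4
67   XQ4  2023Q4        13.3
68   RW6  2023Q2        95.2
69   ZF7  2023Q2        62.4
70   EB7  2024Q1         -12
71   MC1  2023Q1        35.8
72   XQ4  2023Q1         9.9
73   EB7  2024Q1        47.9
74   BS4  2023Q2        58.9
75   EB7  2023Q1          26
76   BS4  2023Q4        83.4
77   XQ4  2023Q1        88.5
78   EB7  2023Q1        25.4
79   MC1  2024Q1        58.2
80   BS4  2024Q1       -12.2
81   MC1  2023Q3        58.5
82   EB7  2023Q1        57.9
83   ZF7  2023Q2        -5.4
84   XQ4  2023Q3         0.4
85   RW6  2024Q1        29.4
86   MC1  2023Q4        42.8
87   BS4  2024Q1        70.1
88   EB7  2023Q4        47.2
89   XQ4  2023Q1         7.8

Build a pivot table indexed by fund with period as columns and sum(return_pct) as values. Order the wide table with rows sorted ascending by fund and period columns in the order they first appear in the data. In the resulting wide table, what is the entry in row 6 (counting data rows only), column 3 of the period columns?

With rows sorted ascending by fund, row 6 is fund=ZF7. period columns in first-appearance order: 2023Q4, 2023Q1, 2023Q3, 2024Q1, 2023Q2; column 3 is 2023Q3.
Long rows with fund=ZF7, period=2023Q3: 66.3 + 40.2 + 90.1 = 196.6.

196.6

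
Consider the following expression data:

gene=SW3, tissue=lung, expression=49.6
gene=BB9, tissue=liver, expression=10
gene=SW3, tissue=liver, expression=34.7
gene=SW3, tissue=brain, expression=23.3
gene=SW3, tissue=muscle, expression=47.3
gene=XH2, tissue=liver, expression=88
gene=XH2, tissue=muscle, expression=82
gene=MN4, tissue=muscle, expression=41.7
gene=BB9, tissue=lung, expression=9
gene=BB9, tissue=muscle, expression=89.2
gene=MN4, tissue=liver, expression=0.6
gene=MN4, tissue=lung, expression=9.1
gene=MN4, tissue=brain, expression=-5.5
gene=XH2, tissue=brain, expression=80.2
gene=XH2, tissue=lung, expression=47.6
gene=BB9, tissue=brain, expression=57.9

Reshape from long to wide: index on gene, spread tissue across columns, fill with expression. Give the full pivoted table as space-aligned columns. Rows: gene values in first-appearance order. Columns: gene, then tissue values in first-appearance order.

Columns: gene plus the 4 distinct tissue values (lung, liver, brain, muscle).
For example, row SW3 column lung takes expression=49.6 from the long row (SW3, lung).

gene  lung  liver  brain  muscle
SW3   49.6  34.7   23.3   47.3  
BB9   9     10     57.9   89.2  
XH2   47.6  88     80.2   82    
MN4   9.1   0.6    -5.5   41.7  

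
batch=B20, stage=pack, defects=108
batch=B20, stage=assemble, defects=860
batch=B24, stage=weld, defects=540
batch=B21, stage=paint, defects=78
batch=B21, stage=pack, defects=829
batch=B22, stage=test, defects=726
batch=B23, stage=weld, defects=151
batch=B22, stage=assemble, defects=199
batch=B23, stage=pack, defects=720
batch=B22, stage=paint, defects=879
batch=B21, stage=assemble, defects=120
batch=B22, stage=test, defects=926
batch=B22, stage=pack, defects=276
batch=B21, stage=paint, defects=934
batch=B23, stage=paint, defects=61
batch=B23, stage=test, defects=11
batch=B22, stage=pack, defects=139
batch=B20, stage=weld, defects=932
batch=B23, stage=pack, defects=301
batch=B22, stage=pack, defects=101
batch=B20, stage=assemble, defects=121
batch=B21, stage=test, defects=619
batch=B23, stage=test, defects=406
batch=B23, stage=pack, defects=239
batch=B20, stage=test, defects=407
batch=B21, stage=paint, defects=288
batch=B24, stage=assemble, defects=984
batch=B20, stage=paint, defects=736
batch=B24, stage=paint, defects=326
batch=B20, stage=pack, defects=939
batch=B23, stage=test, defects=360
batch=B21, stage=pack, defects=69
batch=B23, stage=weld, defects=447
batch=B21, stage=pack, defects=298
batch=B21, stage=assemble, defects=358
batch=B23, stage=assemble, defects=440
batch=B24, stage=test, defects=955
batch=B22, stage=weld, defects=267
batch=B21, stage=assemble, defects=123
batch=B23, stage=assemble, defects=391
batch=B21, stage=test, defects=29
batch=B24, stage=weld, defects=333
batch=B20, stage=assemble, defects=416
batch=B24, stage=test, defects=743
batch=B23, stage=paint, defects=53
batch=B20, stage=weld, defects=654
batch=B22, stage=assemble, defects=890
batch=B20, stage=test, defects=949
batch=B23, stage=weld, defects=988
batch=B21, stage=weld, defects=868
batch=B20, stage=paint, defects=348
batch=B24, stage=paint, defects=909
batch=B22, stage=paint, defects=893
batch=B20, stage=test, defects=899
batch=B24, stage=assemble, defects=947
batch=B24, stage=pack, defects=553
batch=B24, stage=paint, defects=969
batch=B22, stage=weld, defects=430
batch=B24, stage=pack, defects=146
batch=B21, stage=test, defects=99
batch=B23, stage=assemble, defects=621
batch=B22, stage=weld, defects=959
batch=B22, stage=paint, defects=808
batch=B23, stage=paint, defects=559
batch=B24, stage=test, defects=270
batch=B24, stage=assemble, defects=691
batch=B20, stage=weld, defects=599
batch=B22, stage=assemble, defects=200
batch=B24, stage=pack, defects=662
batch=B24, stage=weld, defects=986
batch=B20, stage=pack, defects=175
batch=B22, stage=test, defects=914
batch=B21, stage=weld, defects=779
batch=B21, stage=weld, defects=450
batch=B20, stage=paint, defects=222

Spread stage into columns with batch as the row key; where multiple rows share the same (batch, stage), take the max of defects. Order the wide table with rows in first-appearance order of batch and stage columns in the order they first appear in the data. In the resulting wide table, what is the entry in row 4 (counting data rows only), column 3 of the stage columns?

With rows in first-appearance order of batch, row 4 is batch=B22. stage columns in first-appearance order: pack, assemble, weld, paint, test; column 3 is weld.
Long rows with batch=B22, stage=weld: max(267, 430, 959) = 959.

959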